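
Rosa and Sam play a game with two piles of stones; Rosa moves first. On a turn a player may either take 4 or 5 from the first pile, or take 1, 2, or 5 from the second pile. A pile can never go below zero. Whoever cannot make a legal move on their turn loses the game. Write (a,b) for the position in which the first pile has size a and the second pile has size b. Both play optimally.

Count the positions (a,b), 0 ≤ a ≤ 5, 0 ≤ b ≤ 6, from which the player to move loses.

Build the W/L table. Terminal = L. A non-terminal position is W if it has a move to some L; otherwise it is L.
Every move lowers a or b (never raises either), so fill the grid row by row in increasing a, and left to right within a row: each cell's successors are then already labelled.
      b=0  b=1  b=2  b=3  b=4  b=5  b=6
a=0:    L    W    W    L    W    W    L
a=1:    L    W    W    L    W    W    L
a=2:    L    W    W    L    W    W    L
a=3:    L    W    W    L    W    W    L
a=4:    W    L    W    W    L    W    W
a=5:    W    L    W    W    L    W    W
Cells with no legal move (terminal, hence L): (0,0), (1,0), (2,0), (3,0).
The remaining L cells, each justified by listing all of its moves:
(0,3): →(0,2)(W), (0,1)(W) — all W, so L
(0,6): →(0,5)(W), (0,4)(W), (0,1)(W) — all W, so L
(1,3): →(1,2)(W), (1,1)(W) — all W, so L
(1,6): →(1,5)(W), (1,4)(W), (1,1)(W) — all W, so L
(2,3): →(2,2)(W), (2,1)(W) — all W, so L
(2,6): →(2,5)(W), (2,4)(W), (2,1)(W) — all W, so L
(3,3): →(3,2)(W), (3,1)(W) — all W, so L
(3,6): →(3,5)(W), (3,4)(W), (3,1)(W) — all W, so L
(4,1): →(0,1)(W), (4,0)(W) — all W, so L
(4,4): →(0,4)(W), (4,3)(W), (4,2)(W) — all W, so L
(5,1): →(1,1)(W), (0,1)(W), (5,0)(W) — all W, so L
(5,4): →(1,4)(W), (0,4)(W), (5,3)(W), (5,2)(W) — all W, so L
Every other cell has at least one move into one of the L cells above, so it is W.
L cells per row: a=0: 3, a=1: 3, a=2: 3, a=3: 3, a=4: 2, a=5: 2; total 16.

16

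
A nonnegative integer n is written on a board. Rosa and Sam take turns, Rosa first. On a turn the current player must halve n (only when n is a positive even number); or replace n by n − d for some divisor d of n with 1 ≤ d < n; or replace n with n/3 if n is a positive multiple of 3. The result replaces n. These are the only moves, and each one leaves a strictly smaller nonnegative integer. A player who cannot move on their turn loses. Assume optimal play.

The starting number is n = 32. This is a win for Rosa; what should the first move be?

Move to 28.

Use the standard recursion: the mover loses at a terminal position; elsewhere, the mover wins exactly when some move hands the opponent an L position.
n=0: no move → L
n=1: no move → L
n=2: can move to 1, which is L ⇒ W
n=3: can move to 1, which is L ⇒ W
n=4: moves to 2(W), 3(W); every one is W ⇒ L
n=5: can move to 4, which is L ⇒ W
n=6: can move to 4, which is L ⇒ W
n=7: the only move is to 6(W), a W ⇒ L
n=8: can move to 4, which is L ⇒ W
n=9: moves to 3(W), 6(W), 8(W); every one is W ⇒ L
n=10: can move to 9, which is L ⇒ W
n=11: the only move is to 10(W), a W ⇒ L
n=12: can move to 4, which is L ⇒ W
n=13: the only move is to 12(W), a W ⇒ L
n=14: can move to 7, which is L ⇒ W
n=15: moves to 5(W), 10(W), 12(W), 14(W); every one is W ⇒ L
n=16: can move to 15, which is L ⇒ W
n=17: the only move is to 16(W), a W ⇒ L
n=18: can move to 9, which is L ⇒ W
n=19: the only move is to 18(W), a W ⇒ L
n=20: can move to 15, which is L ⇒ W
n=21: can move to 7, which is L ⇒ W
n=22: can move to 11, which is L ⇒ W
n=23: the only move is to 22(W), a W ⇒ L
n=24: can move to 23, which is L ⇒ W
n=25: moves to 20(W), 24(W); every one is W ⇒ L
n=26: can move to 13, which is L ⇒ W
n=27: can move to 9, which is L ⇒ W
n=28: moves to 14(W), 21(W), 24(W), 26(W), 27(W); every one is W ⇒ L
n=29: can move to 28, which is L ⇒ W
n=30: can move to 15, which is L ⇒ W
n=31: the only move is to 30(W), a W ⇒ L
n=32: can move to 28, which is L ⇒ W
From 32, the L positions reachable in one move are: 28, 31. Any move reaching one of these is winning.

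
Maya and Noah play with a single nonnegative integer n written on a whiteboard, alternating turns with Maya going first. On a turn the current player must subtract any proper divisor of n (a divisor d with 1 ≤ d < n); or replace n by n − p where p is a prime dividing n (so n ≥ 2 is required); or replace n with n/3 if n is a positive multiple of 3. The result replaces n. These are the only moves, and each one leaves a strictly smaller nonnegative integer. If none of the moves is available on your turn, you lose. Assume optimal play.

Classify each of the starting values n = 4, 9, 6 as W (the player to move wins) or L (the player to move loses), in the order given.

Classify positions by backward induction: terminal positions (no move available) are L. From any other position, the mover wins iff some move reaches an L.
n=0: no move → L
n=1: no move → L
n=2: can move to 0, which is L ⇒ W
n=3: can move to 0, which is L ⇒ W
n=4: moves to 2(W), 3(W); every one is W ⇒ L
n=5: can move to 0, which is L ⇒ W
n=6: can move to 4, which is L ⇒ W
n=7: can move to 0, which is L ⇒ W
n=8: can move to 4, which is L ⇒ W
n=9: moves to 3(W), 6(W), 8(W); every one is W ⇒ L

4: L, 9: L, 6: W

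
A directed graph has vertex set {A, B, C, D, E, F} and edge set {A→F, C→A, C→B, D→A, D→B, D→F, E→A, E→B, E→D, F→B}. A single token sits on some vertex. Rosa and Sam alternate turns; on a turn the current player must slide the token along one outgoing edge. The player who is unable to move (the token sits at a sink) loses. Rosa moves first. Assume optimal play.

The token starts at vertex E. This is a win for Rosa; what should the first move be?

Move to A.

Compute win/loss labels from the base case upward. A position with no move is L. Any other position is W if it can reach an L in one move, else L.
Every edge goes from a vertex to one that appears earlier in the order B, F, A, D, E, C, so processing vertices in that order labels each vertex after all of its successors.
B: no outgoing edge → L
F: can move to B, which is L ⇒ W
A: the only move is to F(W), a W ⇒ L
D: can move to A, which is L ⇒ W
E: can move to A, which is L ⇒ W
C: can move to A, which is L ⇒ W
From E, the L positions reachable in one move are: A, B. Any move reaching one of these is winning.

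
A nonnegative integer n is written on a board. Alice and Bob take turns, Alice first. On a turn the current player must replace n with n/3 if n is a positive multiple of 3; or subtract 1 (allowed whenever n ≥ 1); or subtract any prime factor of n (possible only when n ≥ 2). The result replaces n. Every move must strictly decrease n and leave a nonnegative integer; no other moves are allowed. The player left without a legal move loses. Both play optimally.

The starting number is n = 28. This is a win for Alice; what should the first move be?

Label each position W (a win for the player to move) or L (a loss). A position with no legal move is L; any other position is W exactly when some move reaches an L, and L when every move reaches a W.
n=0: no move → L
n=1: →0(L), so W
n=2: →0(L), so W
n=3: →0(L), so W
n=4: →2(W), 3(W) — all W, so L
n=5: →0(L), so W
n=6: →4(L), so W
n=7: →0(L), so W
n=8: →6(W), 7(W) — all W, so L
n=9: →8(L), so W
n=10: →8(L), so W
n=11: →0(L), so W
n=12: →4(L), so W
n=13: →0(L), so W
n=14: →7(W), 12(W), 13(W) — all W, so L
n=15: →14(L), so W
n=16: →14(L), so W
n=17: →0(L), so W
n=18: →6(W), 15(W), 16(W), 17(W) — all W, so L
n=19: →0(L), so W
n=20: →18(L), so W
n=21: →14(L), so W
n=22: →11(W), 20(W), 21(W) — all W, so L
n=23: →0(L), so W
n=24: →8(L), so W
n=25: →20(W), 24(W) — all W, so L
n=26: →25(L), so W
n=27: →9(W), 24(W), 26(W) — all W, so L
n=28: →27(L), so W
From 28, the L positions reachable in one move are: 27.

Move to 27.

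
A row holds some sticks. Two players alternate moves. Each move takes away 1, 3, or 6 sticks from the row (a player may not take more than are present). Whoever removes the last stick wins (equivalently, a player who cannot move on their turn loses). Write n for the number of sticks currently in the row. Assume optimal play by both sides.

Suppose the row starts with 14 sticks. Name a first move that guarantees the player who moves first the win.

Remove 1, leaving 13.

Compute win/loss labels from the base case upward. A position with no move is L. Any other position is W if it can reach an L in one move, else L.
n=0: no move → L
n=1: reaches L-position 0 → W
n=2: only reaches 1(W), which is W → L
n=3: reaches L-position 2 → W
n=4: only reaches 3(W), 1(W), all W → L
n=5: reaches L-position 4 → W
n=6: reaches L-position 0 → W
n=7: reaches L-position 4 → W
n=8: reaches L-position 2 → W
n=9: only reaches 8(W), 6(W), 3(W), all W → L
n=10: reaches L-position 9 → W
n=11: only reaches 10(W), 8(W), 5(W), all W → L
n=12: reaches L-position 11 → W
n=13: only reaches 12(W), 10(W), 7(W), all W → L
n=14: reaches L-position 13 → W
From 14, the L positions reachable in one move are: 13, 11. Any move reaching one of these is winning.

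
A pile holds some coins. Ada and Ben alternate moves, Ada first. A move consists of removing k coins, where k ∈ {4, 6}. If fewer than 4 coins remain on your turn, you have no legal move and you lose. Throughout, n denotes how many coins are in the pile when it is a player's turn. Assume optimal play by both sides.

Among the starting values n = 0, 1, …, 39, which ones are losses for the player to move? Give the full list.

0, 1, 2, 3, 10, 11, 12, 13, 20, 21, 22, 23, 30, 31, 32, 33

Work bottom-up. With no move the player to move loses. Otherwise the position is W if at least one move leads to an L position for the opponent, and L if every move leads to a W.
n=0: no move → L
n=1: no move → L
n=2: no move → L
n=3: no move → L
n=4: W (go to 0, an L position)
n=5: W (go to 1, an L position)
n=6: W (go to 2, an L position)
n=7: W (go to 3, an L position)
n=8: W (go to 2, an L position)
n=9: W (go to 3, an L position)
n=10: L (options 6(W), 4(W) are all W)
n=11: L (options 7(W), 5(W) are all W)
n=12: L (options 8(W), 6(W) are all W)
n=13: L (options 9(W), 7(W) are all W)
n=14: W (go to 10, an L position)
n=15: W (go to 11, an L position)
n=16: W (go to 12, an L position)
n=17: W (go to 13, an L position)
n=18: W (go to 12, an L position)
n=19: W (go to 13, an L position)
n=20: L (options 16(W), 14(W) are all W)
n=21: L (options 17(W), 15(W) are all W)
n=22: L (options 18(W), 16(W) are all W)
n=23: L (options 19(W), 17(W) are all W)
n=24: W (go to 20, an L position)
n=25: W (go to 21, an L position)
n=26: W (go to 22, an L position)
n=27: W (go to 23, an L position)
n=28: W (go to 22, an L position)
n=29: W (go to 23, an L position)
n=30: L (options 26(W), 24(W) are all W)
n=31: L (options 27(W), 25(W) are all W)
n=32: L (options 28(W), 26(W) are all W)
n=33: L (options 29(W), 27(W) are all W)
n=34: W (go to 30, an L position)
n=35: W (go to 31, an L position)
n=36: W (go to 32, an L position)
n=37: W (go to 33, an L position)
n=38: W (go to 32, an L position)
n=39: W (go to 33, an L position)
Reading off the rows marked L gives the requested list; there are 16 such values of n.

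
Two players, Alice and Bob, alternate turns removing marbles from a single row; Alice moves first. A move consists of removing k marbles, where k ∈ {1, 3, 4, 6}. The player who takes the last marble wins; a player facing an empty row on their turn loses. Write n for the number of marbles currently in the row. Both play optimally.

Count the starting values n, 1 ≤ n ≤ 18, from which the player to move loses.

Build the W/L table. Terminal = L. A non-terminal position is W if it has a move to some L; otherwise it is L.
n=0: no move → L
n=1: reaches L-position 0 → W
n=2: only reaches 1(W), which is W → L
n=3: reaches L-position 2 → W
n=4: reaches L-position 0 → W
n=5: reaches L-position 2 → W
n=6: reaches L-position 2 → W
n=7: only reaches 6(W), 4(W), 3(W), 1(W), all W → L
n=8: reaches L-position 7 → W
n=9: only reaches 8(W), 6(W), 5(W), 3(W), all W → L
n=10: reaches L-position 9 → W
n=11: reaches L-position 7 → W
n=12: reaches L-position 9 → W
n=13: reaches L-position 9 → W
n=14: only reaches 13(W), 11(W), 10(W), 8(W), all W → L
n=15: reaches L-position 14 → W
n=16: only reaches 15(W), 13(W), 12(W), 10(W), all W → L
n=17: reaches L-position 16 → W
n=18: reaches L-position 14 → W
L entries with 1 ≤ n ≤ 18 (n=0 is outside the asked range and is not counted): n = 2, 7, 9, 14, 16; that makes 5.

5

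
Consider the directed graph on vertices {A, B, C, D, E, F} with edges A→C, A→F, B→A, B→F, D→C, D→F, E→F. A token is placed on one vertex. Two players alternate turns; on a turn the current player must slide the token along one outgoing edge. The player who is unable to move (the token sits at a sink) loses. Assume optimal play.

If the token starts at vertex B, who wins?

The first player wins.

Work bottom-up. With no move the player to move loses. Otherwise the position is W if at least one move leads to an L position for the opponent, and L if every move leads to a W.
Every edge goes from a vertex to one that appears earlier in the order C, F, A, E, B, D, so processing vertices in that order labels each vertex after all of its successors.
C: no outgoing edge → L
F: no outgoing edge → L
A: reaches L-position F → W
E: reaches L-position F → W
B: reaches L-position F → W
D: reaches L-position F → W
From B the player to move can move to F, reaching an L position.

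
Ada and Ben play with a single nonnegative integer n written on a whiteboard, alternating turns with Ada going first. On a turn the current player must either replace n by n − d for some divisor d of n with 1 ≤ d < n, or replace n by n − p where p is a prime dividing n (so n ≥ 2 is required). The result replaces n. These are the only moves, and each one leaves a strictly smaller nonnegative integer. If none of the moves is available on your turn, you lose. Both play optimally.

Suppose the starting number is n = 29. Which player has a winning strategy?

Ada wins.

Work bottom-up. With no move the player to move loses. Otherwise the position is W if at least one move leads to an L position for the opponent, and L if every move leads to a W.
n=0: no move → L
n=1: no move → L
n=2: W (go to 0, an L position)
n=3: W (go to 0, an L position)
n=4: L (options 2(W), 3(W) are all W)
n=5: W (go to 0, an L position)
n=6: W (go to 4, an L position)
n=7: W (go to 0, an L position)
n=8: W (go to 4, an L position)
n=9: L (options 6(W), 8(W) are all W)
n=10: W (go to 9, an L position)
n=11: W (go to 0, an L position)
n=12: W (go to 9, an L position)
n=13: W (go to 0, an L position)
n=14: L (options 7(W), 12(W), 13(W) are all W)
n=15: W (go to 14, an L position)
n=16: W (go to 14, an L position)
n=17: W (go to 0, an L position)
n=18: W (go to 9, an L position)
n=19: W (go to 0, an L position)
n=20: L (options 10(W), 15(W), 16(W), 18(W), 19(W) are all W)
n=21: W (go to 14, an L position)
n=22: W (go to 20, an L position)
n=23: W (go to 0, an L position)
n=24: W (go to 20, an L position)
n=25: W (go to 20, an L position)
n=26: L (options 13(W), 24(W), 25(W) are all W)
n=27: W (go to 26, an L position)
n=28: W (go to 14, an L position)
n=29: W (go to 0, an L position)
From 29 Ada can move to 0, reaching an L position.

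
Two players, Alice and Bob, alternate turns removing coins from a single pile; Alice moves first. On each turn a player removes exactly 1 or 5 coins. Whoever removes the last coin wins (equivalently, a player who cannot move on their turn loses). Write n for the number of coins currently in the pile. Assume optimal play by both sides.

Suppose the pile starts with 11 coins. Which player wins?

Use the standard recursion: the mover loses at a terminal position; elsewhere, the mover wins exactly when some move hands the opponent an L position.
n=0: no move → L
n=1: W (go to 0, an L position)
n=2: L (sole option 1(W) is W)
n=3: W (go to 2, an L position)
n=4: L (sole option 3(W) is W)
n=5: W (go to 4, an L position)
n=6: L (options 5(W), 1(W) are all W)
n=7: W (go to 6, an L position)
n=8: L (options 7(W), 3(W) are all W)
n=9: W (go to 8, an L position)
n=10: L (options 9(W), 5(W) are all W)
n=11: W (go to 10, an L position)
From 11 Alice can remove 1, leaving 10, reaching an L position.

Alice wins.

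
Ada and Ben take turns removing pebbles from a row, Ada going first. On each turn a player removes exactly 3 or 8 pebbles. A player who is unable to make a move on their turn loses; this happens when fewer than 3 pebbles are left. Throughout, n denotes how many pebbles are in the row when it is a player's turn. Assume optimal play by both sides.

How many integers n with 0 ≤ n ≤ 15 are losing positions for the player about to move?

8

Work bottom-up. With no move the player to move loses. Otherwise the position is W if at least one move leads to an L position for the opponent, and L if every move leads to a W.
n=0: no move → L
n=1: no move → L
n=2: no move → L
n=3: reaches L-position 0 → W
n=4: reaches L-position 1 → W
n=5: reaches L-position 2 → W
n=6: only reaches 3(W), which is W → L
n=7: only reaches 4(W), which is W → L
n=8: reaches L-position 0 → W
n=9: reaches L-position 6 → W
n=10: reaches L-position 7 → W
n=11: only reaches 8(W), 3(W), all W → L
n=12: only reaches 9(W), 4(W), all W → L
n=13: only reaches 10(W), 5(W), all W → L
n=14: reaches L-position 11 → W
n=15: reaches L-position 12 → W
L entries with 0 ≤ n ≤ 15: n = 0, 1, 2, 6, 7, 11, 12, 13; that makes 8.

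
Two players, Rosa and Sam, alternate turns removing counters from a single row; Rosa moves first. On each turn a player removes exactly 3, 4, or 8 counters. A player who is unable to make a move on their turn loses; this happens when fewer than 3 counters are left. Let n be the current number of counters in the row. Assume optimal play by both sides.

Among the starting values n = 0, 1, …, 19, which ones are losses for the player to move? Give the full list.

Build the W/L table. Terminal = L. A non-terminal position is W if it has a move to some L; otherwise it is L.
n=0: no move → L
n=1: no move → L
n=2: no move → L
n=3: can move to 0, which is L ⇒ W
n=4: can move to 1, which is L ⇒ W
n=5: can move to 2, which is L ⇒ W
n=6: can move to 2, which is L ⇒ W
n=7: moves to 4(W), 3(W); every one is W ⇒ L
n=8: can move to 0, which is L ⇒ W
n=9: can move to 1, which is L ⇒ W
n=10: can move to 7, which is L ⇒ W
n=11: can move to 7, which is L ⇒ W
n=12: moves to 9(W), 8(W), 4(W); every one is W ⇒ L
n=13: moves to 10(W), 9(W), 5(W); every one is W ⇒ L
n=14: moves to 11(W), 10(W), 6(W); every one is W ⇒ L
n=15: can move to 12, which is L ⇒ W
n=16: can move to 13, which is L ⇒ W
n=17: can move to 14, which is L ⇒ W
n=18: can move to 14, which is L ⇒ W
n=19: moves to 16(W), 15(W), 11(W); every one is W ⇒ L
Reading off the rows marked L gives the requested list; there are 8 such values of n.

0, 1, 2, 7, 12, 13, 14, 19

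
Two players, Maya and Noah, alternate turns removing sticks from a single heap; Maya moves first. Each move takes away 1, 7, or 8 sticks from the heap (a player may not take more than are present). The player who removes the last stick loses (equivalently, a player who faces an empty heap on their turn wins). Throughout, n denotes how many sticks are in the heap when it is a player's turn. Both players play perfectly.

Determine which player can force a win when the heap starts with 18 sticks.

Classify positions by backward induction: terminal positions (no move available) are W. From any other position, the mover wins iff some move reaches an L.
n=0: no move; the opponent has just taken the last stick and therefore loses → W
n=1: the only move is to 0(W), a W ⇒ L
n=2: can move to 1, which is L ⇒ W
n=3: the only move is to 2(W), a W ⇒ L
n=4: can move to 3, which is L ⇒ W
n=5: the only move is to 4(W), a W ⇒ L
n=6: can move to 5, which is L ⇒ W
n=7: moves to 6(W), 0(W); every one is W ⇒ L
n=8: can move to 7, which is L ⇒ W
n=9: can move to 1, which is L ⇒ W
n=10: can move to 3, which is L ⇒ W
n=11: can move to 3, which is L ⇒ W
n=12: can move to 5, which is L ⇒ W
n=13: can move to 5, which is L ⇒ W
n=14: can move to 7, which is L ⇒ W
n=15: can move to 7, which is L ⇒ W
n=16: moves to 15(W), 9(W), 8(W); every one is W ⇒ L
n=17: can move to 16, which is L ⇒ W
n=18: moves to 17(W), 11(W), 10(W); every one is W ⇒ L
Every move from 18 reaches a W position, so the mover loses.

Noah wins.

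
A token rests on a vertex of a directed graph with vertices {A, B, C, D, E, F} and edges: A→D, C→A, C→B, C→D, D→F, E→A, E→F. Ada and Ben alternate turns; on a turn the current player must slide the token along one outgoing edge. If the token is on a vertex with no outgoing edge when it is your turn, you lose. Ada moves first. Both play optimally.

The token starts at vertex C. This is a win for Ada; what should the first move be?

Move to A.

Positions with no move are L. A position that does have a move is losing for the player to move precisely when every available move leads to a winning position for the opponent. Fill in the labels:
Every edge goes from a vertex to one that appears earlier in the order F, B, D, A, E, C, so processing vertices in that order labels each vertex after all of its successors.
F: no outgoing edge → L
B: no outgoing edge → L
D: reaches L-position F → W
A: only reaches D(W), which is W → L
E: reaches L-position A → W
C: reaches L-position A → W
From C, the L positions reachable in one move are: A, B. Any move reaching one of these is winning.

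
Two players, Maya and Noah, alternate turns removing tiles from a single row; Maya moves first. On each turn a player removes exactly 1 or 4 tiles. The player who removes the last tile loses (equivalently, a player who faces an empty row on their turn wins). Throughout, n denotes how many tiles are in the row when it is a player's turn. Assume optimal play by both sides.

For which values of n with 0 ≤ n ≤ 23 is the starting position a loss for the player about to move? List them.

Classify positions by backward induction: terminal positions (no move available) are W. From any other position, the mover wins iff some move reaches an L.
n=0: no move; the opponent has just taken the last tile and therefore loses → W
n=1: the only move is to 0(W), a W ⇒ L
n=2: can move to 1, which is L ⇒ W
n=3: the only move is to 2(W), a W ⇒ L
n=4: can move to 3, which is L ⇒ W
n=5: can move to 1, which is L ⇒ W
n=6: moves to 5(W), 2(W); every one is W ⇒ L
n=7: can move to 6, which is L ⇒ W
n=8: moves to 7(W), 4(W); every one is W ⇒ L
n=9: can move to 8, which is L ⇒ W
n=10: can move to 6, which is L ⇒ W
n=11: moves to 10(W), 7(W); every one is W ⇒ L
n=12: can move to 11, which is L ⇒ W
n=13: moves to 12(W), 9(W); every one is W ⇒ L
n=14: can move to 13, which is L ⇒ W
n=15: can move to 11, which is L ⇒ W
n=16: moves to 15(W), 12(W); every one is W ⇒ L
n=17: can move to 16, which is L ⇒ W
n=18: moves to 17(W), 14(W); every one is W ⇒ L
n=19: can move to 18, which is L ⇒ W
n=20: can move to 16, which is L ⇒ W
n=21: moves to 20(W), 17(W); every one is W ⇒ L
n=22: can move to 21, which is L ⇒ W
n=23: moves to 22(W), 19(W); every one is W ⇒ L
The losing starting values of n are exactly the entries labelled L in this table (10 of them).

1, 3, 6, 8, 11, 13, 16, 18, 21, 23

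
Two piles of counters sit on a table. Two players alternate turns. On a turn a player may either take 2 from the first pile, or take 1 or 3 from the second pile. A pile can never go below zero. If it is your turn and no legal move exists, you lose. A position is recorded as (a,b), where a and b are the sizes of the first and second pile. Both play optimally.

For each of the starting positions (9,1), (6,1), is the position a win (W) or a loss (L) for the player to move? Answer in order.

(9,1): W, (6,1): L

Build the W/L table. Terminal = L. A non-terminal position is W if it has a move to some L; otherwise it is L.
No move ever increases a pile, so every position that can arise here has a ≤ 9 and b ≤ 1; it is enough to label the cells with 0 ≤ a ≤ 9 and 0 ≤ b ≤ 1.
Every move lowers a or b (never raises either), so fill the grid row by row in increasing a, and left to right within a row: each cell's successors are then already labelled.
      b=0  b=1
a=0:    L    W
a=1:    L    W
a=2:    W    L
a=3:    W    L
a=4:    L    W
a=5:    L    W
a=6:    W    L
a=7:    W    L
a=8:    L    W
a=9:    L    W
Cells with no legal move (terminal, hence L): (0,0), (1,0).
The remaining L cells, each justified by listing all of its moves:
(2,1): moves to (0,1)(W), (2,0)(W); every one is W ⇒ L
(3,1): moves to (1,1)(W), (3,0)(W); every one is W ⇒ L
(4,0): the only move is to (2,0)(W), a W ⇒ L
(5,0): the only move is to (3,0)(W), a W ⇒ L
(6,1): moves to (4,1)(W), (6,0)(W); every one is W ⇒ L
(7,1): moves to (5,1)(W), (7,0)(W); every one is W ⇒ L
(8,0): the only move is to (6,0)(W), a W ⇒ L
(9,0): the only move is to (7,0)(W), a W ⇒ L
Every other cell has at least one move into one of the L cells above, so it is W.
(9,1): the move to (7,1) reaches an L cell, so W
(6,1): one of the L cells justified above, so L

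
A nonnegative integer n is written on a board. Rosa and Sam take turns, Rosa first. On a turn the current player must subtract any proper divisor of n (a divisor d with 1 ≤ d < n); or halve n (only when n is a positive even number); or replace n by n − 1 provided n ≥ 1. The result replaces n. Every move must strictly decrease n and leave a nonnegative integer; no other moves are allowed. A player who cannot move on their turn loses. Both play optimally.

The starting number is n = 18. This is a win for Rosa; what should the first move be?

Positions with no move are L. A position that does have a move is losing for the player to move precisely when every available move leads to a winning position for the opponent. Fill in the labels:
n=0: no move → L
n=1: can move to 0, which is L ⇒ W
n=2: the only move is to 1(W), a W ⇒ L
n=3: can move to 2, which is L ⇒ W
n=4: can move to 2, which is L ⇒ W
n=5: the only move is to 4(W), a W ⇒ L
n=6: can move to 5, which is L ⇒ W
n=7: the only move is to 6(W), a W ⇒ L
n=8: can move to 7, which is L ⇒ W
n=9: moves to 6(W), 8(W); every one is W ⇒ L
n=10: can move to 5, which is L ⇒ W
n=11: the only move is to 10(W), a W ⇒ L
n=12: can move to 9, which is L ⇒ W
n=13: the only move is to 12(W), a W ⇒ L
n=14: can move to 7, which is L ⇒ W
n=15: moves to 10(W), 12(W), 14(W); every one is W ⇒ L
n=16: can move to 15, which is L ⇒ W
n=17: the only move is to 16(W), a W ⇒ L
n=18: can move to 9, which is L ⇒ W
From 18, the L positions reachable in one move are: 9, 15, 17. Any move reaching one of these is winning.

Move to 9.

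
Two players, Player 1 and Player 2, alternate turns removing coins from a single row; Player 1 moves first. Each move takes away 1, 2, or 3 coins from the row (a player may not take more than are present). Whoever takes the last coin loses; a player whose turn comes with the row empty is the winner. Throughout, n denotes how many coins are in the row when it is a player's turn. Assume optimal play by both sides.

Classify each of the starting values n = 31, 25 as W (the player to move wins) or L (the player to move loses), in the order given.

Positions with no move are W. A position that does have a move is losing for the player to move precisely when every available move leads to a winning position for the opponent. Fill in the labels:
n=0: no move; the opponent has just taken the last coin and therefore loses → W
n=1: →0(W) only, which is W, so L
n=2: →1(L), so W
n=3: →1(L), so W
n=4: →1(L), so W
n=5: →4(W), 3(W), 2(W) — all W, so L
n=6: →5(L), so W
n=7: →5(L), so W
n=8: →5(L), so W
n=9: →8(W), 7(W), 6(W) — all W, so L
n=10: →9(L), so W
n=11: →9(L), so W
n=12: →9(L), so W
n=13: →12(W), 11(W), 10(W) — all W, so L
n=14: →13(L), so W
n=15: →13(L), so W
n=16: →13(L), so W
n=17: →16(W), 15(W), 14(W) — all W, so L
n=18: →17(L), so W
n=19: →17(L), so W
n=20: →17(L), so W
n=21: →20(W), 19(W), 18(W) — all W, so L
n=22: →21(L), so W
n=23: →21(L), so W
n=24: →21(L), so W
n=25: →24(W), 23(W), 22(W) — all W, so L
n=26: →25(L), so W
n=27: →25(L), so W
n=28: →25(L), so W
n=29: →28(W), 27(W), 26(W) — all W, so L
n=30: →29(L), so W
n=31: →29(L), so W

31: W, 25: L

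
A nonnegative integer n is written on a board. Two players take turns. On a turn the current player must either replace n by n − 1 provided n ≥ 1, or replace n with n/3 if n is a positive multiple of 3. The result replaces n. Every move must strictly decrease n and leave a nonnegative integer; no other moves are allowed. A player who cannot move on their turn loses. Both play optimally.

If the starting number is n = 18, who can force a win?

Positions with no move are L. A position that does have a move is losing for the player to move precisely when every available move leads to a winning position for the opponent. Fill in the labels:
n=0: no move → L
n=1: reaches L-position 0 → W
n=2: only reaches 1(W), which is W → L
n=3: reaches L-position 2 → W
n=4: only reaches 3(W), which is W → L
n=5: reaches L-position 4 → W
n=6: reaches L-position 2 → W
n=7: only reaches 6(W), which is W → L
n=8: reaches L-position 7 → W
n=9: only reaches 3(W), 8(W), all W → L
n=10: reaches L-position 9 → W
n=11: only reaches 10(W), which is W → L
n=12: reaches L-position 4 → W
n=13: only reaches 12(W), which is W → L
n=14: reaches L-position 13 → W
n=15: only reaches 5(W), 14(W), all W → L
n=16: reaches L-position 15 → W
n=17: only reaches 16(W), which is W → L
n=18: reaches L-position 17 → W
The starting position 18 is W: the player to move should move to 17, handing over an L position.

The first player wins.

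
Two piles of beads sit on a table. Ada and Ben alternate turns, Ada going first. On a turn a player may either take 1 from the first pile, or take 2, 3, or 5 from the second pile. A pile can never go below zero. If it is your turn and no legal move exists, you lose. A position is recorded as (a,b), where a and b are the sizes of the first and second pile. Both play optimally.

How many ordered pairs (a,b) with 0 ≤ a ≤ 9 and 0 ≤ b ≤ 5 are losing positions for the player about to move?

Classify positions by backward induction: terminal positions (no move available) are L. From any other position, the mover wins iff some move reaches an L.
Every move lowers a or b (never raises either), so fill the grid row by row in increasing a, and left to right within a row: each cell's successors are then already labelled.
      b=0  b=1  b=2  b=3  b=4  b=5
a=0:    L    L    W    W    W    W
a=1:    W    W    L    L    W    W
a=2:    L    L    W    W    W    W
a=3:    W    W    L    L    W    W
a=4:    L    L    W    W    W    W
a=5:    W    W    L    L    W    W
a=6:    L    L    W    W    W    W
a=7:    W    W    L    L    W    W
a=8:    L    L    W    W    W    W
a=9:    W    W    L    L    W    W
Cells with no legal move (terminal, hence L): (0,0), (0,1).
The remaining L cells, each justified by listing all of its moves:
(1,2): moves to (0,2)(W), (1,0)(W); every one is W ⇒ L
(1,3): moves to (0,3)(W), (1,1)(W), (1,0)(W); every one is W ⇒ L
(2,0): the only move is to (1,0)(W), a W ⇒ L
(2,1): the only move is to (1,1)(W), a W ⇒ L
(3,2): moves to (2,2)(W), (3,0)(W); every one is W ⇒ L
(3,3): moves to (2,3)(W), (3,1)(W), (3,0)(W); every one is W ⇒ L
(4,0): the only move is to (3,0)(W), a W ⇒ L
(4,1): the only move is to (3,1)(W), a W ⇒ L
(5,2): moves to (4,2)(W), (5,0)(W); every one is W ⇒ L
(5,3): moves to (4,3)(W), (5,1)(W), (5,0)(W); every one is W ⇒ L
(6,0): the only move is to (5,0)(W), a W ⇒ L
(6,1): the only move is to (5,1)(W), a W ⇒ L
(7,2): moves to (6,2)(W), (7,0)(W); every one is W ⇒ L
(7,3): moves to (6,3)(W), (7,1)(W), (7,0)(W); every one is W ⇒ L
(8,0): the only move is to (7,0)(W), a W ⇒ L
(8,1): the only move is to (7,1)(W), a W ⇒ L
(9,2): moves to (8,2)(W), (9,0)(W); every one is W ⇒ L
(9,3): moves to (8,3)(W), (9,1)(W), (9,0)(W); every one is W ⇒ L
Every other cell has at least one move into one of the L cells above, so it is W.
L cells per row: a=0: 2, a=1: 2, a=2: 2, a=3: 2, a=4: 2, a=5: 2, a=6: 2, a=7: 2, a=8: 2, a=9: 2; total 20.

20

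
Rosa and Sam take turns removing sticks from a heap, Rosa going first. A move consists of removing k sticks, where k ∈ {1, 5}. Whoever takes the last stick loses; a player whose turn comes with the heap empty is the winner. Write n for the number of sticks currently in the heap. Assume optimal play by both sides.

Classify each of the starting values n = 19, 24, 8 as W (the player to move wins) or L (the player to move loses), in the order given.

19: L, 24: W, 8: W

Use the standard recursion: the mover wins at a terminal position; elsewhere, the mover wins exactly when some move hands the opponent an L position.
n=0: no move; the opponent has just taken the last stick and therefore loses → W
n=1: the only move is to 0(W), a W ⇒ L
n=2: can move to 1, which is L ⇒ W
n=3: the only move is to 2(W), a W ⇒ L
n=4: can move to 3, which is L ⇒ W
n=5: moves to 4(W), 0(W); every one is W ⇒ L
n=6: can move to 5, which is L ⇒ W
n=7: moves to 6(W), 2(W); every one is W ⇒ L
n=8: can move to 7, which is L ⇒ W
n=9: moves to 8(W), 4(W); every one is W ⇒ L
n=10: can move to 9, which is L ⇒ W
n=11: moves to 10(W), 6(W); every one is W ⇒ L
n=12: can move to 11, which is L ⇒ W
n=13: moves to 12(W), 8(W); every one is W ⇒ L
n=14: can move to 13, which is L ⇒ W
n=15: moves to 14(W), 10(W); every one is W ⇒ L
n=16: can move to 15, which is L ⇒ W
n=17: moves to 16(W), 12(W); every one is W ⇒ L
n=18: can move to 17, which is L ⇒ W
n=19: moves to 18(W), 14(W); every one is W ⇒ L
n=20: can move to 19, which is L ⇒ W
n=21: moves to 20(W), 16(W); every one is W ⇒ L
n=22: can move to 21, which is L ⇒ W
n=23: moves to 22(W), 18(W); every one is W ⇒ L
n=24: can move to 23, which is L ⇒ W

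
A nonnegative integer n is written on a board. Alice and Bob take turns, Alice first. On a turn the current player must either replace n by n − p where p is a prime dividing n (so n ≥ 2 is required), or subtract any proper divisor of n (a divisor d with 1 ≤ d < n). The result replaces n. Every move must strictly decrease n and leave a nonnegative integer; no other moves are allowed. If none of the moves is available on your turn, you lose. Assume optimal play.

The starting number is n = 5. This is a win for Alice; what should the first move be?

Move to 0.

Label each position W (a win for the player to move) or L (a loss). A position with no legal move is L; any other position is W exactly when some move reaches an L, and L when every move reaches a W.
n=0: no move → L
n=1: no move → L
n=2: →0(L), so W
n=3: →0(L), so W
n=4: →2(W), 3(W) — all W, so L
n=5: →0(L), so W
From 5, the L positions reachable in one move are: 0, 4. Any move reaching one of these is winning.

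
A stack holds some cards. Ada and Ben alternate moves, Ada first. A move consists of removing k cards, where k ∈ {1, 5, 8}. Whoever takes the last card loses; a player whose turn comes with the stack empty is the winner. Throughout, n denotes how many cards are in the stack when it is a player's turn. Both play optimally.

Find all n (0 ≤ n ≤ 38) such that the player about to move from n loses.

Positions with no move are W. A position that does have a move is losing for the player to move precisely when every available move leads to a winning position for the opponent. Fill in the labels:
n=0: no move; the opponent has just taken the last card and therefore loses → W
n=1: only reaches 0(W), which is W → L
n=2: reaches L-position 1 → W
n=3: only reaches 2(W), which is W → L
n=4: reaches L-position 3 → W
n=5: only reaches 4(W), 0(W), all W → L
n=6: reaches L-position 5 → W
n=7: only reaches 6(W), 2(W), all W → L
n=8: reaches L-position 7 → W
n=9: reaches L-position 1 → W
n=10: reaches L-position 5 → W
n=11: reaches L-position 3 → W
n=12: reaches L-position 7 → W
n=13: reaches L-position 5 → W
n=14: only reaches 13(W), 9(W), 6(W), all W → L
n=15: reaches L-position 14 → W
n=16: only reaches 15(W), 11(W), 8(W), all W → L
n=17: reaches L-position 16 → W
n=18: only reaches 17(W), 13(W), 10(W), all W → L
n=19: reaches L-position 18 → W
n=20: only reaches 19(W), 15(W), 12(W), all W → L
n=21: reaches L-position 20 → W
n=22: reaches L-position 14 → W
n=23: reaches L-position 18 → W
n=24: reaches L-position 16 → W
n=25: reaches L-position 20 → W
n=26: reaches L-position 18 → W
n=27: only reaches 26(W), 22(W), 19(W), all W → L
n=28: reaches L-position 27 → W
n=29: only reaches 28(W), 24(W), 21(W), all W → L
n=30: reaches L-position 29 → W
n=31: only reaches 30(W), 26(W), 23(W), all W → L
n=32: reaches L-position 31 → W
n=33: only reaches 32(W), 28(W), 25(W), all W → L
n=34: reaches L-position 33 → W
n=35: reaches L-position 27 → W
n=36: reaches L-position 31 → W
n=37: reaches L-position 29 → W
n=38: reaches L-position 33 → W
Reading off the rows marked L gives the requested list; there are 12 such values of n.

1, 3, 5, 7, 14, 16, 18, 20, 27, 29, 31, 33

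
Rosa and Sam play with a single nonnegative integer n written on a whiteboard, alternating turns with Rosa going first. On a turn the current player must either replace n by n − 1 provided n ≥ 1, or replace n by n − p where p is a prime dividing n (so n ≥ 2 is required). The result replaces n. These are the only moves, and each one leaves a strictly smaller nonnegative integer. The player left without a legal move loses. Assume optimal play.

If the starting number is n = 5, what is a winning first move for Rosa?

Label each position W (a win for the player to move) or L (a loss). A position with no legal move is L; any other position is W exactly when some move reaches an L, and L when every move reaches a W.
n=0: no move → L
n=1: →0(L), so W
n=2: →0(L), so W
n=3: →0(L), so W
n=4: →2(W), 3(W) — all W, so L
n=5: →0(L), so W
From 5, the L positions reachable in one move are: 0, 4. Any move reaching one of these is winning.

Move to 0.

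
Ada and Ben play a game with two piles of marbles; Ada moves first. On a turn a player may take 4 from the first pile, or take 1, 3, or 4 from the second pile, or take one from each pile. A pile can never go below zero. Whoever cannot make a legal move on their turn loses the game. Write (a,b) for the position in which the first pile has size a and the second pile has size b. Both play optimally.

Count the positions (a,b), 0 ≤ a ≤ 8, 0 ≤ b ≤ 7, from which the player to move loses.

23

Label each position W (a win for the player to move) or L (a loss). A position with no legal move is L; any other position is W exactly when some move reaches an L, and L when every move reaches a W.
Every move lowers a or b (never raises either), so fill the grid row by row in increasing a, and left to right within a row: each cell's successors are then already labelled.
      b=0  b=1  b=2  b=3  b=4  b=5  b=6  b=7
a=0:    L    W    L    W    W    W    W    L
a=1:    L    W    L    W    W    W    W    L
a=2:    L    W    L    W    W    W    W    L
a=3:    L    W    L    W    W    W    W    L
a=4:    W    W    W    W    L    W    L    W
a=5:    W    L    W    L    W    W    W    W
a=6:    W    L    W    L    W    W    W    W
a=7:    W    L    W    L    W    W    W    W
a=8:    L    W    W    W    W    L    W    L
Cells with no legal move (terminal, hence L): (0,0), (1,0), (2,0), (3,0).
The remaining L cells, each justified by listing all of its moves:
(0,2): the only move is to (0,1)(W), a W ⇒ L
(0,7): moves to (0,6)(W), (0,4)(W), (0,3)(W); every one is W ⇒ L
(1,2): moves to (1,1)(W), (0,1)(W); every one is W ⇒ L
(1,7): moves to (1,6)(W), (1,4)(W), (1,3)(W), (0,6)(W); every one is W ⇒ L
(2,2): moves to (2,1)(W), (1,1)(W); every one is W ⇒ L
(2,7): moves to (2,6)(W), (2,4)(W), (2,3)(W), (1,6)(W); every one is W ⇒ L
(3,2): moves to (3,1)(W), (2,1)(W); every one is W ⇒ L
(3,7): moves to (3,6)(W), (3,4)(W), (3,3)(W), (2,6)(W); every one is W ⇒ L
(4,4): moves to (0,4)(W), (4,3)(W), (4,1)(W), (4,0)(W), (3,3)(W); every one is W ⇒ L
(4,6): moves to (0,6)(W), (4,5)(W), (4,3)(W), (4,2)(W), (3,5)(W); every one is W ⇒ L
(5,1): moves to (1,1)(W), (5,0)(W), (4,0)(W); every one is W ⇒ L
(5,3): moves to (1,3)(W), (5,2)(W), (5,0)(W), (4,2)(W); every one is W ⇒ L
(6,1): moves to (2,1)(W), (6,0)(W), (5,0)(W); every one is W ⇒ L
(6,3): moves to (2,3)(W), (6,2)(W), (6,0)(W), (5,2)(W); every one is W ⇒ L
(7,1): moves to (3,1)(W), (7,0)(W), (6,0)(W); every one is W ⇒ L
(7,3): moves to (3,3)(W), (7,2)(W), (7,0)(W), (6,2)(W); every one is W ⇒ L
(8,0): the only move is to (4,0)(W), a W ⇒ L
(8,5): moves to (4,5)(W), (8,4)(W), (8,2)(W), (8,1)(W), (7,4)(W); every one is W ⇒ L
(8,7): moves to (4,7)(W), (8,6)(W), (8,4)(W), (8,3)(W), (7,6)(W); every one is W ⇒ L
Every other cell has at least one move into one of the L cells above, so it is W.
L cells per row: a=0: 3, a=1: 3, a=2: 3, a=3: 3, a=4: 2, a=5: 2, a=6: 2, a=7: 2, a=8: 3; total 23.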